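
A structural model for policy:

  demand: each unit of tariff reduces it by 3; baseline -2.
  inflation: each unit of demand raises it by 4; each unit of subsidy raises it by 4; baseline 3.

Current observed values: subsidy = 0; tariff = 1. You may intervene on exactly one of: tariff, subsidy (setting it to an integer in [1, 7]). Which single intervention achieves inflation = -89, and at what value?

set tariff = 7

Intervening on tariff: with other inputs at their observed values, inflation = -12*tariff - 5. Solving for -89 gives tariff = 7, within [1, 7].
Intervening on subsidy: inflation = 4*subsidy - 17. Reaching -89 requires subsidy = -18, outside [1, 7].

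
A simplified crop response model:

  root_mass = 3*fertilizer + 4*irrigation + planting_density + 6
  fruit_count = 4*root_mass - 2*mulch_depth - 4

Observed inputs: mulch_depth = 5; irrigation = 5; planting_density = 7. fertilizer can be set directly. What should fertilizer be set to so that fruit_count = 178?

fertilizer = 5

Substituting into the root_mass equation gives root_mass = 3*fertilizer + 33.
So fruit_count = 12*fertilizer + 118.
Solve 12*fertilizer + 118 = 178: fertilizer = (178 - 118) / 12 = 5.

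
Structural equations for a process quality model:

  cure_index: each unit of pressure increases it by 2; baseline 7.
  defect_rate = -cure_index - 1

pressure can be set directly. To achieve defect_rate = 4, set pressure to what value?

Substituting into the defect_rate equation gives defect_rate = -2*pressure - 8.
Solve -2*pressure - 8 = 4: pressure = (4 + 8) / -2 = -6.

pressure = -6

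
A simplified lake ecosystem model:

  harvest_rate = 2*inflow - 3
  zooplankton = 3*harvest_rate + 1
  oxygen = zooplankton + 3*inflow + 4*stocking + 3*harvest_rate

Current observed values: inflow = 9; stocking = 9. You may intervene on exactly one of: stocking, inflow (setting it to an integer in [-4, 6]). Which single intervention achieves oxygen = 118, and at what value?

Intervening on stocking: with other inputs at their observed values, oxygen = 4*stocking + 118. Solving for 118 gives stocking = 0, within [-4, 6].
Intervening on inflow: oxygen = 15*inflow + 19. Reaching 118 requires inflow = 33/5, not an integer.

set stocking = 0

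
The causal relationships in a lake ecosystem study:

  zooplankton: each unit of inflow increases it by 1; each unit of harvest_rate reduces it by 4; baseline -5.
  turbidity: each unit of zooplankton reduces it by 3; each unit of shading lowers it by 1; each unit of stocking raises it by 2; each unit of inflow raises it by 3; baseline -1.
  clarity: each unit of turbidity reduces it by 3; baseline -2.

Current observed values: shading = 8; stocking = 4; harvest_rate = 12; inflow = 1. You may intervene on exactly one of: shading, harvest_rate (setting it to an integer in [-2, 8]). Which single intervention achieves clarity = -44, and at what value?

Intervening on shading: clarity = 3*shading - 500. Reaching -44 requires shading = 152, outside [-2, 8].
Intervening on harvest_rate: with other inputs at their observed values, clarity = -36*harvest_rate - 44. Solving for -44 gives harvest_rate = 0, within [-2, 8].

set harvest_rate = 0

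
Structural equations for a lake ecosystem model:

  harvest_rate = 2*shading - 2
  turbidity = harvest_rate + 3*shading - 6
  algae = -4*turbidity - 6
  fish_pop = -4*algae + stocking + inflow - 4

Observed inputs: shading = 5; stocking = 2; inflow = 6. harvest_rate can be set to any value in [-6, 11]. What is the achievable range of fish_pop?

76 to 348

Intervening on harvest_rate fixes its value directly, overriding its dependence on shading.
Substituting into the turbidity equation gives turbidity = harvest_rate + 9.
Substituting into the algae equation gives algae = -4*harvest_rate - 42.
Substituting into the fish_pop equation gives fish_pop = 16*harvest_rate + 172.
Linear in harvest_rate, so extremes are at the endpoints: harvest_rate = -6 gives fish_pop = 76; harvest_rate = 11 gives fish_pop = 348.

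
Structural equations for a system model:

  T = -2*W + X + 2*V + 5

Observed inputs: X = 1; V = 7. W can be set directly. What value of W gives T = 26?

W = -3

Substituting into the T equation gives T = -2*W + 20.
Solve -2*W + 20 = 26: W = (26 - 20) / -2 = -3.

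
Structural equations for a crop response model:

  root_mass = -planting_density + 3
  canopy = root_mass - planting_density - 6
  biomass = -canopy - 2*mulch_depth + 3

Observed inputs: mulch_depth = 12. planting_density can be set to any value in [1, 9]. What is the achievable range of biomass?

Substituting into the canopy equation gives canopy = -2*planting_density - 3.
biomass becomes 2*planting_density - 18.
Linear in planting_density, so extremes are at the endpoints: planting_density = 1 gives biomass = -16; planting_density = 9 gives biomass = 0.

-16 to 0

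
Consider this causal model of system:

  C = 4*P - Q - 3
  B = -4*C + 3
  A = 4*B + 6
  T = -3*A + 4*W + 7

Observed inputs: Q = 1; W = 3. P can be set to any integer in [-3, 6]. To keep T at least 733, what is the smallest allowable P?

Substituting into the C equation gives C = 4*P - 4.
So B = -16*P + 19.
Substituting into the A equation gives A = -64*P + 82.
This gives T = 192*P - 227.
Require 192*P - 227 ≥ 733, so P ≥ 5.
The smallest integer in [-3, 6] satisfying this is 5.

P = 5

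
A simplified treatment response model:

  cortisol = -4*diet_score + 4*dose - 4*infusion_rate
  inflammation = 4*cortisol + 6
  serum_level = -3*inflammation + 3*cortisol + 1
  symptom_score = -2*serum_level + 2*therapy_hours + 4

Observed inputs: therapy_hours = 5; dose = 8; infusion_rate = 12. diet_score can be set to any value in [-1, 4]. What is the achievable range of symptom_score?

-528 to -168

Substituting into the cortisol equation gives cortisol = -4*diet_score - 16.
Substituting into the inflammation equation gives inflammation = -16*diet_score - 58.
serum_level becomes 36*diet_score + 127.
Substituting into the symptom_score equation gives symptom_score = -72*diet_score - 240.
Linear in diet_score, so extremes are at the endpoints: diet_score = -1 gives symptom_score = -168; diet_score = 4 gives symptom_score = -528.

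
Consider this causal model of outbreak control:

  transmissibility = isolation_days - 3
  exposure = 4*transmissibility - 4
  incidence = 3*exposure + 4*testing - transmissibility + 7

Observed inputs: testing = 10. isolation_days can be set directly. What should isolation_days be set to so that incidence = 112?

Substituting into the exposure equation gives exposure = 4*isolation_days - 16.
Substituting into the incidence equation gives incidence = 11*isolation_days + 2.
Solve 11*isolation_days + 2 = 112: isolation_days = (112 - 2) / 11 = 10.

isolation_days = 10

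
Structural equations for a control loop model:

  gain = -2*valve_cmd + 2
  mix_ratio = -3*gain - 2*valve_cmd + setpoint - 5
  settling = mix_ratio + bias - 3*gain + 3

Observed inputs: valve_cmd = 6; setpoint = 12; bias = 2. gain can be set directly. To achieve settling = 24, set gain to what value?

gain = -4

Intervening on gain fixes its value directly, overriding its dependence on valve_cmd.
Substituting into the mix_ratio equation gives mix_ratio = -3*gain - 5.
So settling = -6*gain.
Solve -6*gain = 24: gain = 24 / -6 = -4.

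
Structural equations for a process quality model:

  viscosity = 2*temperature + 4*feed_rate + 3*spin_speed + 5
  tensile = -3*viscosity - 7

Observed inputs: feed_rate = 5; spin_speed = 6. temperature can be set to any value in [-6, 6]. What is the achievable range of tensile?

-172 to -100

Substituting into the viscosity equation gives viscosity = 2*temperature + 43.
Substituting into the tensile equation gives tensile = -6*temperature - 136.
Linear in temperature, so extremes are at the endpoints: temperature = -6 gives tensile = -100; temperature = 6 gives tensile = -172.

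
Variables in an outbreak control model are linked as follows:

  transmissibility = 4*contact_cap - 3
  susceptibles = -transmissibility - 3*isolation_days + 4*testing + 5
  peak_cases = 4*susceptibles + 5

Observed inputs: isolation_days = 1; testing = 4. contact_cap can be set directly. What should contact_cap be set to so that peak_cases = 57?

Substituting into the susceptibles equation gives susceptibles = -4*contact_cap + 21.
This gives peak_cases = -16*contact_cap + 89.
Solve -16*contact_cap + 89 = 57: contact_cap = (57 - 89) / -16 = 2.

contact_cap = 2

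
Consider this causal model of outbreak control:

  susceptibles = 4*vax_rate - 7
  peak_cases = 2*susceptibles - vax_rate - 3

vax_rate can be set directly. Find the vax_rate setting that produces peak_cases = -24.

vax_rate = -1

Substituting into the peak_cases equation gives peak_cases = 7*vax_rate - 17.
Solve 7*vax_rate - 17 = -24: vax_rate = (-24 + 17) / 7 = -1.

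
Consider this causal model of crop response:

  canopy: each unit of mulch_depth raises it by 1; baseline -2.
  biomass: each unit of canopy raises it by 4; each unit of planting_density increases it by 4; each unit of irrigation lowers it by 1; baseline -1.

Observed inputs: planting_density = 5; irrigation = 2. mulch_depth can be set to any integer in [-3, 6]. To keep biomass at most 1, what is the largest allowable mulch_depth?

mulch_depth = -2

Substituting into the biomass equation gives biomass = 4*mulch_depth + 9.
Require 4*mulch_depth + 9 ≤ 1, so mulch_depth ≤ -2.
The largest integer in [-3, 6] satisfying this is -2.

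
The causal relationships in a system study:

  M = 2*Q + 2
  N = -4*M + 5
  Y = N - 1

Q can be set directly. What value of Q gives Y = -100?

Substituting into the N equation gives N = -8*Q - 3.
Substituting into the Y equation gives Y = -8*Q - 4.
Solve -8*Q - 4 = -100: Q = (-100 + 4) / -8 = 12.

Q = 12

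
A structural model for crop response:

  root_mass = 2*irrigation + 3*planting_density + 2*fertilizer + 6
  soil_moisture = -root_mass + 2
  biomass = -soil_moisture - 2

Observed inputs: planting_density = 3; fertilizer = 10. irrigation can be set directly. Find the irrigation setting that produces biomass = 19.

irrigation = -6

Substituting into the root_mass equation gives root_mass = 2*irrigation + 35.
So soil_moisture = -2*irrigation - 33.
Substituting into the biomass equation gives biomass = 2*irrigation + 31.
Solve 2*irrigation + 31 = 19: irrigation = (19 - 31) / 2 = -6.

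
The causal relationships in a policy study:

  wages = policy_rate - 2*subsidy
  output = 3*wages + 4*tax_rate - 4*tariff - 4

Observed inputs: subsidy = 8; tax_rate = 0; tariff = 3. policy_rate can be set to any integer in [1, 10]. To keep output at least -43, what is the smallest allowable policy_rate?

policy_rate = 7

Substituting into the wages equation gives wages = policy_rate - 16.
Substituting into the output equation gives output = 3*policy_rate - 64.
Require 3*policy_rate - 64 ≥ -43, so policy_rate ≥ 7.
The smallest integer in [1, 10] satisfying this is 7.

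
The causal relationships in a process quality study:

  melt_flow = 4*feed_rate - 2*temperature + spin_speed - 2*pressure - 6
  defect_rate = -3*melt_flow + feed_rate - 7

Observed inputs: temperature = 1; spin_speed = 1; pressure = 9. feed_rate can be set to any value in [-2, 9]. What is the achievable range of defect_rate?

-31 to 90

Substituting into the melt_flow equation gives melt_flow = 4*feed_rate - 25.
Substituting into the defect_rate equation gives defect_rate = -11*feed_rate + 68.
Linear in feed_rate, so extremes are at the endpoints: feed_rate = -2 gives defect_rate = 90; feed_rate = 9 gives defect_rate = -31.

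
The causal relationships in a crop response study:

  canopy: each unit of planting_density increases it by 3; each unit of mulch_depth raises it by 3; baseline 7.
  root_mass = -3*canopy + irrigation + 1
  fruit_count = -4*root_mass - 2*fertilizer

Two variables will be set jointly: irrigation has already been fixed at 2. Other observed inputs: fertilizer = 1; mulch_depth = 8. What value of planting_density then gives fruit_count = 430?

With irrigation held at 2:
Substituting into the canopy equation gives canopy = 3*planting_density + 31.
root_mass becomes -9*planting_density - 90.
So fruit_count = 36*planting_density + 358.
Solve 36*planting_density + 358 = 430: planting_density = (430 - 358) / 36 = 2.

planting_density = 2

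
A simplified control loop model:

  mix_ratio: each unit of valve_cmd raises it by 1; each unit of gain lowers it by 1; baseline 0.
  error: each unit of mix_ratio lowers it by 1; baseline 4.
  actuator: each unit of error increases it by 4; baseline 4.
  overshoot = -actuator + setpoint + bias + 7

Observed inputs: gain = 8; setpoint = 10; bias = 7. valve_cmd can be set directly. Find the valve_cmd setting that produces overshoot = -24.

valve_cmd = 1

Substituting into the mix_ratio equation gives mix_ratio = valve_cmd - 8.
This gives error = -valve_cmd + 12.
actuator becomes -4*valve_cmd + 52.
So overshoot = 4*valve_cmd - 28.
Solve 4*valve_cmd - 28 = -24: valve_cmd = (-24 + 28) / 4 = 1.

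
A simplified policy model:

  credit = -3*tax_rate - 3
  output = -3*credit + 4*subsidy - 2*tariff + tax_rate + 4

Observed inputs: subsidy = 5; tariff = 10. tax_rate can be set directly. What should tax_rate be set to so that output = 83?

tax_rate = 7

Substituting into the output equation gives output = 10*tax_rate + 13.
Solve 10*tax_rate + 13 = 83: tax_rate = (83 - 13) / 10 = 7.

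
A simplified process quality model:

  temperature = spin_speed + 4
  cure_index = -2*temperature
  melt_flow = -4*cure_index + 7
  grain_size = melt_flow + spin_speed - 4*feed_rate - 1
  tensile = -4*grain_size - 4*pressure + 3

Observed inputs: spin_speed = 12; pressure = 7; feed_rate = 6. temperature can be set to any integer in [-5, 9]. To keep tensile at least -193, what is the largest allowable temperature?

Intervening on temperature fixes its value directly, overriding its dependence on spin_speed.
Substituting into the melt_flow equation gives melt_flow = 8*temperature + 7.
This gives grain_size = 8*temperature - 6.
This gives tensile = -32*temperature - 1.
Require -32*temperature - 1 ≥ -193, so temperature ≤ 6.
The largest integer in [-5, 9] satisfying this is 6.

temperature = 6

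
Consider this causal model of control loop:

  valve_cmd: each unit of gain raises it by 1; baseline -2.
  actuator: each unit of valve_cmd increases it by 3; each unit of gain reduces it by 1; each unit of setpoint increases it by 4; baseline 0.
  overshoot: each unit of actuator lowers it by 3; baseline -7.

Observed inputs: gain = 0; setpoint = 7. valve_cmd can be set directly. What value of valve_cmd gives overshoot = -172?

Intervening on valve_cmd fixes its value directly, overriding its dependence on gain.
Substituting into the actuator equation gives actuator = 3*valve_cmd + 28.
overshoot becomes -9*valve_cmd - 91.
Solve -9*valve_cmd - 91 = -172: valve_cmd = (-172 + 91) / -9 = 9.

valve_cmd = 9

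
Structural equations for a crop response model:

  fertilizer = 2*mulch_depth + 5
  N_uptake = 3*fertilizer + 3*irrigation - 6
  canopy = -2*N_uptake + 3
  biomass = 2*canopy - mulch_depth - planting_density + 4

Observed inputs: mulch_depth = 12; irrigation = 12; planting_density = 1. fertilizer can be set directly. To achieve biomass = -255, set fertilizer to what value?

Intervening on fertilizer fixes its value directly, overriding its dependence on mulch_depth.
Substituting into the N_uptake equation gives N_uptake = 3*fertilizer + 30.
Substituting into the canopy equation gives canopy = -6*fertilizer - 57.
Substituting into the biomass equation gives biomass = -12*fertilizer - 123.
Solve -12*fertilizer - 123 = -255: fertilizer = (-255 + 123) / -12 = 11.

fertilizer = 11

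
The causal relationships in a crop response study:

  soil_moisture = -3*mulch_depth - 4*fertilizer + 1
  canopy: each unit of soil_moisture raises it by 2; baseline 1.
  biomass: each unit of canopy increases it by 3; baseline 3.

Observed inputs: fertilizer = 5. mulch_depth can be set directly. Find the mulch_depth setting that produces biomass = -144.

Substituting into the soil_moisture equation gives soil_moisture = -3*mulch_depth - 19.
Substituting into the canopy equation gives canopy = -6*mulch_depth - 37.
Substituting into the biomass equation gives biomass = -18*mulch_depth - 108.
Solve -18*mulch_depth - 108 = -144: mulch_depth = (-144 + 108) / -18 = 2.

mulch_depth = 2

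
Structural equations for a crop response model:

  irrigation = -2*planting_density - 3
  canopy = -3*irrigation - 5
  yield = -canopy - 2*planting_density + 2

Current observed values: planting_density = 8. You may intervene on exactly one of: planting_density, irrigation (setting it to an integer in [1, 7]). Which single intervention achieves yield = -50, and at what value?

set planting_density = 6

Intervening on planting_density: with other inputs at their observed values, yield = -8*planting_density - 2. Solving for -50 gives planting_density = 6, within [1, 7].
Intervening on irrigation: yield = 3*irrigation - 9. Reaching -50 requires irrigation = -41/3, not an integer.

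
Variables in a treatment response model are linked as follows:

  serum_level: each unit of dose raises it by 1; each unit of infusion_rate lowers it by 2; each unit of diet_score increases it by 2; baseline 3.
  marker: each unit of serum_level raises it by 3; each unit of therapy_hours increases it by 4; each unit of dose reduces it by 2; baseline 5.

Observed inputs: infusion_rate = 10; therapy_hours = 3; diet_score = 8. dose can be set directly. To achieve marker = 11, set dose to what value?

dose = -3

Substituting into the serum_level equation gives serum_level = dose - 1.
This gives marker = dose + 14.
Solve dose + 14 = 11: dose = (11 - 14) / 1 = -3.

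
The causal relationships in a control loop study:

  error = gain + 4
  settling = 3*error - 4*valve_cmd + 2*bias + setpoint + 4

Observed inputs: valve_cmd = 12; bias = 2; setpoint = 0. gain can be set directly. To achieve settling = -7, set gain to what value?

gain = 7

Substituting into the settling equation gives settling = 3*gain - 28.
Solve 3*gain - 28 = -7: gain = (-7 + 28) / 3 = 7.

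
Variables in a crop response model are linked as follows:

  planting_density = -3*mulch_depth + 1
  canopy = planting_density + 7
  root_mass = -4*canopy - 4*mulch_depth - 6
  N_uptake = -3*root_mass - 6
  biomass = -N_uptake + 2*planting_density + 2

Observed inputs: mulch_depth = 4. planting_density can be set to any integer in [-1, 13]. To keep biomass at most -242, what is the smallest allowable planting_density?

Intervening on planting_density fixes its value directly, overriding its dependence on mulch_depth.
Substituting into the root_mass equation gives root_mass = -4*planting_density - 50.
This gives N_uptake = 12*planting_density + 144.
Substituting into the biomass equation gives biomass = -10*planting_density - 142.
Require -10*planting_density - 142 ≤ -242, so planting_density ≥ 10.
The smallest integer in [-1, 13] satisfying this is 10.

planting_density = 10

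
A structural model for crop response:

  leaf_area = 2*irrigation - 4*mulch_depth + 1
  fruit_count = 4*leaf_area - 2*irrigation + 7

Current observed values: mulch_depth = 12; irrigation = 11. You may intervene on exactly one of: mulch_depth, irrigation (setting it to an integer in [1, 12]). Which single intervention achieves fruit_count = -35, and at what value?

Intervening on mulch_depth: with other inputs at their observed values, fruit_count = -16*mulch_depth + 77. Solving for -35 gives mulch_depth = 7, within [1, 12].
Intervening on irrigation: fruit_count = 6*irrigation - 181. Reaching -35 requires irrigation = 73/3, not an integer.

set mulch_depth = 7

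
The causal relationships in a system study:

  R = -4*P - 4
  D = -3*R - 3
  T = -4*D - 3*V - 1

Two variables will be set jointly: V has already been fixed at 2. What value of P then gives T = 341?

With V held at 2:
Substituting into the D equation gives D = 12*P + 9.
Substituting into the T equation gives T = -48*P - 43.
Solve -48*P - 43 = 341: P = (341 + 43) / -48 = -8.

P = -8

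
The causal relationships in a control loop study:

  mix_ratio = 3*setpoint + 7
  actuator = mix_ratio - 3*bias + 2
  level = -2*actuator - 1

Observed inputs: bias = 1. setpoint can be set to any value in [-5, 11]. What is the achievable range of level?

-79 to 17

Substituting into the actuator equation gives actuator = 3*setpoint + 6.
So level = -6*setpoint - 13.
Linear in setpoint, so extremes are at the endpoints: setpoint = -5 gives level = 17; setpoint = 11 gives level = -79.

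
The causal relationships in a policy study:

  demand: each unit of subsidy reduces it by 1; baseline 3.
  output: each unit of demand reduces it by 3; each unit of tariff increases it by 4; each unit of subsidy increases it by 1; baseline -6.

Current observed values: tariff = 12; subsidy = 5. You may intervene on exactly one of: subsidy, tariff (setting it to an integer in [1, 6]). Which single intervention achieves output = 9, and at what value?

Intervening on subsidy: output = 4*subsidy + 33. Reaching 9 requires subsidy = -6, outside [1, 6].
Intervening on tariff: with other inputs at their observed values, output = 4*tariff + 5. Solving for 9 gives tariff = 1, within [1, 6].

set tariff = 1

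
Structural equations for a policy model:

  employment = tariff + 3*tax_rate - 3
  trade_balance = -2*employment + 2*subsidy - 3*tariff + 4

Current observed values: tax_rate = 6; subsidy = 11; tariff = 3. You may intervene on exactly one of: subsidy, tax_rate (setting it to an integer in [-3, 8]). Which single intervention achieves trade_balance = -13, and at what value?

set tax_rate = 5

Intervening on subsidy: trade_balance = 2*subsidy - 41. Reaching -13 requires subsidy = 14, outside [-3, 8].
Intervening on tax_rate: with other inputs at their observed values, trade_balance = -6*tax_rate + 17. Solving for -13 gives tax_rate = 5, within [-3, 8].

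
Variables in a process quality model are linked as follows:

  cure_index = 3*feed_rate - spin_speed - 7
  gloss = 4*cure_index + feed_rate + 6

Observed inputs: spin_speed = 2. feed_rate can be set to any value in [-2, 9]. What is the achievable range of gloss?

Substituting into the cure_index equation gives cure_index = 3*feed_rate - 9.
So gloss = 13*feed_rate - 30.
Linear in feed_rate, so extremes are at the endpoints: feed_rate = -2 gives gloss = -56; feed_rate = 9 gives gloss = 87.

-56 to 87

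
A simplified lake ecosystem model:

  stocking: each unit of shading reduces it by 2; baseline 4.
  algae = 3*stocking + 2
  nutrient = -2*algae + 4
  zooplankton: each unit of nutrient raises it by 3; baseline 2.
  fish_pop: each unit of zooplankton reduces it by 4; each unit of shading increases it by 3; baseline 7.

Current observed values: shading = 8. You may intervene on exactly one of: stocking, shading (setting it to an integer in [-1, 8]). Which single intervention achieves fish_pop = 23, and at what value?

set stocking = 0

Intervening on stocking: with other inputs at their observed values, fish_pop = 72*stocking + 23. Solving for 23 gives stocking = 0, within [-1, 8].
Intervening on shading: fish_pop = -141*shading + 287. Reaching 23 requires shading = 88/47, not an integer.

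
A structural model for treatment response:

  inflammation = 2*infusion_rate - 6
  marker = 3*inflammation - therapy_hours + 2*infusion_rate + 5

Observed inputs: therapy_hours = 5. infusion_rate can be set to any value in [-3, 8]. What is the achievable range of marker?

Substituting into the marker equation gives marker = 8*infusion_rate - 18.
Linear in infusion_rate, so extremes are at the endpoints: infusion_rate = -3 gives marker = -42; infusion_rate = 8 gives marker = 46.

-42 to 46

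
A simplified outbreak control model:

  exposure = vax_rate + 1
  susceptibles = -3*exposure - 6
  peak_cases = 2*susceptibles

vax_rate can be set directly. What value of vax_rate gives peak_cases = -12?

vax_rate = -1

Substituting into the susceptibles equation gives susceptibles = -3*vax_rate - 9.
Substituting into the peak_cases equation gives peak_cases = -6*vax_rate - 18.
Solve -6*vax_rate - 18 = -12: vax_rate = (-12 + 18) / -6 = -1.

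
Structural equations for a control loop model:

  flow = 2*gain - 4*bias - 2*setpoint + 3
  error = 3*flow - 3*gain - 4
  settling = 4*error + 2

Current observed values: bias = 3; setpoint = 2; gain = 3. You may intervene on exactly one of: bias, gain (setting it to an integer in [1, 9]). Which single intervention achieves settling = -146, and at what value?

Intervening on bias: settling = -48*bias + 10. Reaching -146 requires bias = 13/4, not an integer.
Intervening on gain: with other inputs at their observed values, settling = 12*gain - 170. Solving for -146 gives gain = 2, within [1, 9].

set gain = 2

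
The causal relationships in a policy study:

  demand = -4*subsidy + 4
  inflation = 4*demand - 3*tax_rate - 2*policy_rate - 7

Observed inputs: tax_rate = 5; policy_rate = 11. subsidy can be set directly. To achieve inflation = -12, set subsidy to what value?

Substituting into the inflation equation gives inflation = -16*subsidy - 28.
Solve -16*subsidy - 28 = -12: subsidy = (-12 + 28) / -16 = -1.

subsidy = -1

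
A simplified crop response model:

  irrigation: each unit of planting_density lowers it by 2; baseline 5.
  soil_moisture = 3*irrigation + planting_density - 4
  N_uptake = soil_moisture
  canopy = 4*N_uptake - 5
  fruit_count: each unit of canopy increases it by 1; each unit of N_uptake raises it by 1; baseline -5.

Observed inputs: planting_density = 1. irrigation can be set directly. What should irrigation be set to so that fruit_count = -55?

Intervening on irrigation fixes its value directly, overriding its dependence on planting_density.
Substituting into the soil_moisture equation gives soil_moisture = 3*irrigation - 3.
Substituting into the N_uptake equation gives N_uptake = 3*irrigation - 3.
Substituting into the canopy equation gives canopy = 12*irrigation - 17.
So fruit_count = 15*irrigation - 25.
Solve 15*irrigation - 25 = -55: irrigation = (-55 + 25) / 15 = -2.

irrigation = -2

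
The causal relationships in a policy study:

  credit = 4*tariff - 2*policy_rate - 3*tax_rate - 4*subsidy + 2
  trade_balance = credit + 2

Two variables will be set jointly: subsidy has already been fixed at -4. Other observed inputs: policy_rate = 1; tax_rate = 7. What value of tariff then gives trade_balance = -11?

With subsidy held at -4:
Substituting into the credit equation gives credit = 4*tariff - 5.
Substituting into the trade_balance equation gives trade_balance = 4*tariff - 3.
Solve 4*tariff - 3 = -11: tariff = (-11 + 3) / 4 = -2.

tariff = -2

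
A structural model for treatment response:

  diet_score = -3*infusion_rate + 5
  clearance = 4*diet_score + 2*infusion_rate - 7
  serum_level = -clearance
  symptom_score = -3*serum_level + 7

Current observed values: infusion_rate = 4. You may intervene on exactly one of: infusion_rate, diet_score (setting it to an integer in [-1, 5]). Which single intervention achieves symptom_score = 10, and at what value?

Intervening on infusion_rate: symptom_score = -30*infusion_rate + 46. Reaching 10 requires infusion_rate = 6/5, not an integer.
Intervening on diet_score: with other inputs at their observed values, symptom_score = 12*diet_score + 10. Solving for 10 gives diet_score = 0, within [-1, 5].

set diet_score = 0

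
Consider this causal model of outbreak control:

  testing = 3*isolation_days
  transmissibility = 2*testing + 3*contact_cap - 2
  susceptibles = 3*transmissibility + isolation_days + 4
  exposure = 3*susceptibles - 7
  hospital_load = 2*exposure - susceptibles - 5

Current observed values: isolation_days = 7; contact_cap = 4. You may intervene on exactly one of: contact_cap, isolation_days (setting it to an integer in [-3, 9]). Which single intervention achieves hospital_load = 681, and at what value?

set contact_cap = 1

Intervening on contact_cap: with other inputs at their observed values, hospital_load = 45*contact_cap + 636. Solving for 681 gives contact_cap = 1, within [-3, 9].
Intervening on isolation_days: hospital_load = 95*isolation_days + 151. Reaching 681 requires isolation_days = 106/19, not an integer.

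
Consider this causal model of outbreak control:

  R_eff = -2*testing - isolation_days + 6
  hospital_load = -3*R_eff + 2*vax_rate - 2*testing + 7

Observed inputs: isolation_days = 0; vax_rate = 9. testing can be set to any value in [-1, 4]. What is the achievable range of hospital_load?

Substituting into the R_eff equation gives R_eff = -2*testing + 6.
hospital_load becomes 4*testing + 7.
Linear in testing, so extremes are at the endpoints: testing = -1 gives hospital_load = 3; testing = 4 gives hospital_load = 23.

3 to 23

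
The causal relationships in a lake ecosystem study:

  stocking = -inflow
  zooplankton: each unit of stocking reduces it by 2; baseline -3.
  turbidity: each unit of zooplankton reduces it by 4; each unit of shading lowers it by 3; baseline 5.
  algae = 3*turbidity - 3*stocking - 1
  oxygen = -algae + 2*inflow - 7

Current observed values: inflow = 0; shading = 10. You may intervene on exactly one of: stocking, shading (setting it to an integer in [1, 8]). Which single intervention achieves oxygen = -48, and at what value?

Intervening on stocking: oxygen = -21*stocking + 33. Reaching -48 requires stocking = 27/7, not an integer.
Intervening on shading: with other inputs at their observed values, oxygen = 9*shading - 57. Solving for -48 gives shading = 1, within [1, 8].

set shading = 1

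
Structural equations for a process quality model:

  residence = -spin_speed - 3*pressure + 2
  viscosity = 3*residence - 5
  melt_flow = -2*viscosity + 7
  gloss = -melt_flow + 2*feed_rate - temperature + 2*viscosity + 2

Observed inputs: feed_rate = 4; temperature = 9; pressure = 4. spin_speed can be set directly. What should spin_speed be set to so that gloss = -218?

spin_speed = 6

Substituting into the residence equation gives residence = -spin_speed - 10.
viscosity becomes -3*spin_speed - 35.
So melt_flow = 6*spin_speed + 77.
Substituting into the gloss equation gives gloss = -12*spin_speed - 146.
Solve -12*spin_speed - 146 = -218: spin_speed = (-218 + 146) / -12 = 6.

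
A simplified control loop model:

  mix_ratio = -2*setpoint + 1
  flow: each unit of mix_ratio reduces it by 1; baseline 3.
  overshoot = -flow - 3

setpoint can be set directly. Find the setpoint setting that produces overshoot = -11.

setpoint = 3

Substituting into the flow equation gives flow = 2*setpoint + 2.
overshoot becomes -2*setpoint - 5.
Solve -2*setpoint - 5 = -11: setpoint = (-11 + 5) / -2 = 3.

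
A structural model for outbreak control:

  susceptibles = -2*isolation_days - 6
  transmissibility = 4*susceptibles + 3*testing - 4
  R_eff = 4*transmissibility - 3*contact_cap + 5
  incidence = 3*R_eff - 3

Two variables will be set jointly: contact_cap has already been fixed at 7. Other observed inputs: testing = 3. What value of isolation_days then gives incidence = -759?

With contact_cap held at 7:
Substituting into the transmissibility equation gives transmissibility = -8*isolation_days - 19.
Substituting into the R_eff equation gives R_eff = -32*isolation_days - 92.
Substituting into the incidence equation gives incidence = -96*isolation_days - 279.
Solve -96*isolation_days - 279 = -759: isolation_days = (-759 + 279) / -96 = 5.

isolation_days = 5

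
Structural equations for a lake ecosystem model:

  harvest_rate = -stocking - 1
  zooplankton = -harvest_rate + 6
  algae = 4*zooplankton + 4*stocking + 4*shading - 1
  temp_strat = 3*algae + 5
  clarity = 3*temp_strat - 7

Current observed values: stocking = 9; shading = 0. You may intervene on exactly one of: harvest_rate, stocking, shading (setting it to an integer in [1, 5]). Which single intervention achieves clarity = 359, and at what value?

Intervening on harvest_rate: with other inputs at their observed values, clarity = -36*harvest_rate + 539. Solving for 359 gives harvest_rate = 5, within [1, 5].
Intervening on stocking: clarity = 72*stocking + 251. Reaching 359 requires stocking = 3/2, not an integer.
Intervening on shading: clarity = 36*shading + 899. Reaching 359 requires shading = -15, outside [1, 5].

set harvest_rate = 5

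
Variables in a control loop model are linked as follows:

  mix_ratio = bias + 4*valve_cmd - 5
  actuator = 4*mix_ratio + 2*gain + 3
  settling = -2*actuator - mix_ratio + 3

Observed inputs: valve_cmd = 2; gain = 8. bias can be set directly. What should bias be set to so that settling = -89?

Substituting into the mix_ratio equation gives mix_ratio = bias + 3.
Substituting into the actuator equation gives actuator = 4*bias + 31.
Substituting into the settling equation gives settling = -9*bias - 62.
Solve -9*bias - 62 = -89: bias = (-89 + 62) / -9 = 3.

bias = 3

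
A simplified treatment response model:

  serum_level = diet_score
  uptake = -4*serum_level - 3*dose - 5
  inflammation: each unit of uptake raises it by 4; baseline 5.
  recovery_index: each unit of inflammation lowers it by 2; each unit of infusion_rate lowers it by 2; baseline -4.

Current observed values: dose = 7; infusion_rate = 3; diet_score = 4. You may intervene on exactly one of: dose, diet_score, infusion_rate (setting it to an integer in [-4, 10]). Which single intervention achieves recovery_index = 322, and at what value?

set infusion_rate = 0

Intervening on dose: recovery_index = 24*dose + 148. Reaching 322 requires dose = 29/4, not an integer.
Intervening on diet_score: recovery_index = 32*diet_score + 188. Reaching 322 requires diet_score = 67/16, not an integer.
Intervening on infusion_rate: with other inputs at their observed values, recovery_index = -2*infusion_rate + 322. Solving for 322 gives infusion_rate = 0, within [-4, 10].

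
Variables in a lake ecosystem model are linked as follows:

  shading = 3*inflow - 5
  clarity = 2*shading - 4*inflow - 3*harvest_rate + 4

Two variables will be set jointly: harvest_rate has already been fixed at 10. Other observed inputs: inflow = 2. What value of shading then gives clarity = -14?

shading = 10

With harvest_rate held at 10:
Intervening on shading fixes its value directly, overriding its dependence on inflow.
Substituting into the clarity equation gives clarity = 2*shading - 34.
Solve 2*shading - 34 = -14: shading = (-14 + 34) / 2 = 10.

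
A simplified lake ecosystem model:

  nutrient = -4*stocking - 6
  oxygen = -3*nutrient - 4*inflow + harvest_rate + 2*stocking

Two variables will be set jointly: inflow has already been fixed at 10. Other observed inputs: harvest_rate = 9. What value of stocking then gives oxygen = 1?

With inflow held at 10:
Substituting into the oxygen equation gives oxygen = 14*stocking - 13.
Solve 14*stocking - 13 = 1: stocking = (1 + 13) / 14 = 1.

stocking = 1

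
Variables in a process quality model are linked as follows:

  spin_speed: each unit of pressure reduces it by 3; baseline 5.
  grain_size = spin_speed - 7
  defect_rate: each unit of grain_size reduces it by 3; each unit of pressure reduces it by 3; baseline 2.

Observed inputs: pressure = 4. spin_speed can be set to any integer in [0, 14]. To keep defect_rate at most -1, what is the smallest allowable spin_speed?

Intervening on spin_speed fixes its value directly, overriding its dependence on pressure.
Substituting into the defect_rate equation gives defect_rate = -3*spin_speed + 11.
Require -3*spin_speed + 11 ≤ -1, so spin_speed ≥ 4.
The smallest integer in [0, 14] satisfying this is 4.

spin_speed = 4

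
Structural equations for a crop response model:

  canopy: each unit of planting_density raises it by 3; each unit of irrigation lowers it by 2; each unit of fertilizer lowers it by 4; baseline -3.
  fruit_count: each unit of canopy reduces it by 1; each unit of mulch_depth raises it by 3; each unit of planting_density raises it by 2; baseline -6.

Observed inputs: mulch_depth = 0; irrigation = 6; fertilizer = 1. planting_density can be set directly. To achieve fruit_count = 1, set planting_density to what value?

Substituting into the canopy equation gives canopy = 3*planting_density - 19.
fruit_count becomes -planting_density + 13.
Solve -planting_density + 13 = 1: planting_density = (1 - 13) / -1 = 12.

planting_density = 12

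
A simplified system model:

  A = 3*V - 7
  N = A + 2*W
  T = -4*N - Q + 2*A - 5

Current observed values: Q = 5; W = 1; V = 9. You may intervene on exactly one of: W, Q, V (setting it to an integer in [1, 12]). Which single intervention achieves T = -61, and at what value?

Intervening on W: T = -8*W - 50. Reaching -61 requires W = 11/8, not an integer.
Intervening on Q: with other inputs at their observed values, T = -Q - 53. Solving for -61 gives Q = 8, within [1, 12].
Intervening on V: T = -6*V - 4. Reaching -61 requires V = 19/2, not an integer.

set Q = 8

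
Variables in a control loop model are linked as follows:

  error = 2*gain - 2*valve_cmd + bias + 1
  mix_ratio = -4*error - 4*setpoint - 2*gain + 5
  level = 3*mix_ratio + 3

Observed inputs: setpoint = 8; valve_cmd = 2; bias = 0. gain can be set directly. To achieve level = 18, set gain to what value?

gain = -2

Substituting into the error equation gives error = 2*gain - 3.
This gives mix_ratio = -10*gain - 15.
So level = -30*gain - 42.
Solve -30*gain - 42 = 18: gain = (18 + 42) / -30 = -2.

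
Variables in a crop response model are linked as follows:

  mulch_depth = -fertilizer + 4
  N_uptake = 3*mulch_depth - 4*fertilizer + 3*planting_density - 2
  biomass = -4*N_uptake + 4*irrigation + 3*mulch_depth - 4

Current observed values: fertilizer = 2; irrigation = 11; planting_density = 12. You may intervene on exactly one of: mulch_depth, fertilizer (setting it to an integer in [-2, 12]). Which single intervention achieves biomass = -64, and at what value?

set mulch_depth = 0

Intervening on mulch_depth: with other inputs at their observed values, biomass = -9*mulch_depth - 64. Solving for -64 gives mulch_depth = 0, within [-2, 12].
Intervening on fertilizer: biomass = 25*fertilizer - 132. Reaching -64 requires fertilizer = 68/25, not an integer.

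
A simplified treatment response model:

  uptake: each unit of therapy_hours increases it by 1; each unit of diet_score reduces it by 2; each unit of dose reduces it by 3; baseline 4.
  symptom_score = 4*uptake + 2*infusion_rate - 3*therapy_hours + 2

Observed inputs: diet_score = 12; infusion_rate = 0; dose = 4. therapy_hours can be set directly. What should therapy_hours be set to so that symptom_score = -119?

Substituting into the uptake equation gives uptake = therapy_hours - 32.
Substituting into the symptom_score equation gives symptom_score = therapy_hours - 126.
Solve therapy_hours - 126 = -119: therapy_hours = (-119 + 126) / 1 = 7.

therapy_hours = 7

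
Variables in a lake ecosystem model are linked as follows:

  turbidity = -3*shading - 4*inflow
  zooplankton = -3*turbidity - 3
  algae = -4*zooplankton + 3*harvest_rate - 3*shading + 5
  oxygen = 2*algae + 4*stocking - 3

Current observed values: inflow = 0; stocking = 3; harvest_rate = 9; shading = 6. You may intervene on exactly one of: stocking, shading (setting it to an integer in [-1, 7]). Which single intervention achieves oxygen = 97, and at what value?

Intervening on stocking: oxygen = 4*stocking - 383. Reaching 97 requires stocking = 120, outside [-1, 7].
Intervening on shading: with other inputs at their observed values, oxygen = -78*shading + 97. Solving for 97 gives shading = 0, within [-1, 7].

set shading = 0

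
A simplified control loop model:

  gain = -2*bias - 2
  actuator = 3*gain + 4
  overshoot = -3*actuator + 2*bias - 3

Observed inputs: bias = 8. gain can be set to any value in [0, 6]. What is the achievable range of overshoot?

-53 to 1

Intervening on gain fixes its value directly, overriding its dependence on bias.
Substituting into the overshoot equation gives overshoot = -9*gain + 1.
Linear in gain, so extremes are at the endpoints: gain = 0 gives overshoot = 1; gain = 6 gives overshoot = -53.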